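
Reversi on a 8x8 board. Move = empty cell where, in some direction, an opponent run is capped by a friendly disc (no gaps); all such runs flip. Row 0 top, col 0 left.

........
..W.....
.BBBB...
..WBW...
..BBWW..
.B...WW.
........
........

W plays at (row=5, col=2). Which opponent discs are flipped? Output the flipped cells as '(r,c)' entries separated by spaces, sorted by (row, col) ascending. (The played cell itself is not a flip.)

Dir NW: first cell '.' (not opp) -> no flip
Dir N: opp run (4,2) capped by W -> flip
Dir NE: opp run (4,3) capped by W -> flip
Dir W: opp run (5,1), next='.' -> no flip
Dir E: first cell '.' (not opp) -> no flip
Dir SW: first cell '.' (not opp) -> no flip
Dir S: first cell '.' (not opp) -> no flip
Dir SE: first cell '.' (not opp) -> no flip

Answer: (4,2) (4,3)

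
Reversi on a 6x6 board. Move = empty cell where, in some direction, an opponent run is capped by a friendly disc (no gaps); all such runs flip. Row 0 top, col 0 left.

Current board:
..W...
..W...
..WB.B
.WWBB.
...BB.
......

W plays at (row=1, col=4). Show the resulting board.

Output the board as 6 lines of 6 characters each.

Place W at (1,4); scan 8 dirs for brackets.
Dir NW: first cell '.' (not opp) -> no flip
Dir N: first cell '.' (not opp) -> no flip
Dir NE: first cell '.' (not opp) -> no flip
Dir W: first cell '.' (not opp) -> no flip
Dir E: first cell '.' (not opp) -> no flip
Dir SW: opp run (2,3) capped by W -> flip
Dir S: first cell '.' (not opp) -> no flip
Dir SE: opp run (2,5), next=edge -> no flip
All flips: (2,3)

Answer: ..W...
..W.W.
..WW.B
.WWBB.
...BB.
......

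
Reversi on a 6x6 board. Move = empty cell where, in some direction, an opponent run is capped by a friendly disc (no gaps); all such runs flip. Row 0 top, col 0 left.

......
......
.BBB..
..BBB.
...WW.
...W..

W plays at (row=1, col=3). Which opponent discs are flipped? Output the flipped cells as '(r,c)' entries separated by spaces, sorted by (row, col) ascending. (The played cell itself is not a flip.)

Dir NW: first cell '.' (not opp) -> no flip
Dir N: first cell '.' (not opp) -> no flip
Dir NE: first cell '.' (not opp) -> no flip
Dir W: first cell '.' (not opp) -> no flip
Dir E: first cell '.' (not opp) -> no flip
Dir SW: opp run (2,2), next='.' -> no flip
Dir S: opp run (2,3) (3,3) capped by W -> flip
Dir SE: first cell '.' (not opp) -> no flip

Answer: (2,3) (3,3)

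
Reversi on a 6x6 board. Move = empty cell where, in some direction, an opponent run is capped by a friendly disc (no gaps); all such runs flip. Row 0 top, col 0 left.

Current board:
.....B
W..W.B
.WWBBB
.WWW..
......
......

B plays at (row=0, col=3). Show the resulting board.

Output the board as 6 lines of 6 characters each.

Place B at (0,3); scan 8 dirs for brackets.
Dir NW: edge -> no flip
Dir N: edge -> no flip
Dir NE: edge -> no flip
Dir W: first cell '.' (not opp) -> no flip
Dir E: first cell '.' (not opp) -> no flip
Dir SW: first cell '.' (not opp) -> no flip
Dir S: opp run (1,3) capped by B -> flip
Dir SE: first cell '.' (not opp) -> no flip
All flips: (1,3)

Answer: ...B.B
W..B.B
.WWBBB
.WWW..
......
......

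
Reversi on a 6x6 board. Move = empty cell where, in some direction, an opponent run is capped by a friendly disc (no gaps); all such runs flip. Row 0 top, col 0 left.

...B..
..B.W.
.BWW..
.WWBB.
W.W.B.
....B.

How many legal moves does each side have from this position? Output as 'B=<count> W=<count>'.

-- B to move --
(0,4): no bracket -> illegal
(0,5): no bracket -> illegal
(1,1): flips 1 -> legal
(1,3): flips 1 -> legal
(1,5): no bracket -> illegal
(2,0): no bracket -> illegal
(2,4): flips 2 -> legal
(2,5): flips 1 -> legal
(3,0): flips 2 -> legal
(4,1): flips 1 -> legal
(4,3): flips 1 -> legal
(5,0): no bracket -> illegal
(5,1): flips 1 -> legal
(5,2): flips 3 -> legal
(5,3): no bracket -> illegal
B mobility = 9
-- W to move --
(0,1): flips 1 -> legal
(0,2): flips 1 -> legal
(0,4): no bracket -> illegal
(1,0): flips 1 -> legal
(1,1): flips 1 -> legal
(1,3): no bracket -> illegal
(2,0): flips 1 -> legal
(2,4): flips 1 -> legal
(2,5): no bracket -> illegal
(3,0): no bracket -> illegal
(3,5): flips 2 -> legal
(4,3): flips 1 -> legal
(4,5): flips 1 -> legal
(5,3): no bracket -> illegal
(5,5): flips 2 -> legal
W mobility = 10

Answer: B=9 W=10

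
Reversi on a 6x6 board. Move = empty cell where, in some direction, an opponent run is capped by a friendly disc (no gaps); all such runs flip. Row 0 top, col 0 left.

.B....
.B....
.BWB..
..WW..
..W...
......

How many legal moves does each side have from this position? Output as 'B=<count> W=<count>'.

Answer: B=3 W=6

Derivation:
-- B to move --
(1,2): no bracket -> illegal
(1,3): no bracket -> illegal
(2,4): no bracket -> illegal
(3,1): no bracket -> illegal
(3,4): no bracket -> illegal
(4,1): flips 1 -> legal
(4,3): flips 2 -> legal
(4,4): flips 2 -> legal
(5,1): no bracket -> illegal
(5,2): no bracket -> illegal
(5,3): no bracket -> illegal
B mobility = 3
-- W to move --
(0,0): flips 1 -> legal
(0,2): no bracket -> illegal
(1,0): flips 1 -> legal
(1,2): no bracket -> illegal
(1,3): flips 1 -> legal
(1,4): flips 1 -> legal
(2,0): flips 1 -> legal
(2,4): flips 1 -> legal
(3,0): no bracket -> illegal
(3,1): no bracket -> illegal
(3,4): no bracket -> illegal
W mobility = 6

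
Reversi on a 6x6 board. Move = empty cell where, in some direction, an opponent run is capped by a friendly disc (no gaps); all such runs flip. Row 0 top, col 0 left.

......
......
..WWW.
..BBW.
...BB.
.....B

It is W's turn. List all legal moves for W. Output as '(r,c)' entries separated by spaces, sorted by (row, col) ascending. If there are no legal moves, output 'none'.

(2,1): no bracket -> illegal
(3,1): flips 2 -> legal
(3,5): no bracket -> illegal
(4,1): flips 1 -> legal
(4,2): flips 2 -> legal
(4,5): no bracket -> illegal
(5,2): flips 1 -> legal
(5,3): flips 2 -> legal
(5,4): flips 1 -> legal

Answer: (3,1) (4,1) (4,2) (5,2) (5,3) (5,4)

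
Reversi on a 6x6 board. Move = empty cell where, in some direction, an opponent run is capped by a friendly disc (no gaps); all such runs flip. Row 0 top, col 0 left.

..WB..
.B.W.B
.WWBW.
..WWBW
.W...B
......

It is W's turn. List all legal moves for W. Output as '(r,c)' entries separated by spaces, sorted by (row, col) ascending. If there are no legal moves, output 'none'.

Answer: (0,0) (0,1) (0,4) (1,4) (2,0) (4,4) (5,5)

Derivation:
(0,0): flips 1 -> legal
(0,1): flips 1 -> legal
(0,4): flips 1 -> legal
(0,5): no bracket -> illegal
(1,0): no bracket -> illegal
(1,2): no bracket -> illegal
(1,4): flips 1 -> legal
(2,0): flips 1 -> legal
(2,5): no bracket -> illegal
(4,3): no bracket -> illegal
(4,4): flips 1 -> legal
(5,4): no bracket -> illegal
(5,5): flips 1 -> legal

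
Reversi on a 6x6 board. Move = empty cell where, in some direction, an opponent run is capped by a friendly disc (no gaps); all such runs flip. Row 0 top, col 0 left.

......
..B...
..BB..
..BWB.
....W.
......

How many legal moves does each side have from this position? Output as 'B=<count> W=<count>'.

-- B to move --
(2,4): no bracket -> illegal
(3,5): no bracket -> illegal
(4,2): no bracket -> illegal
(4,3): flips 1 -> legal
(4,5): no bracket -> illegal
(5,3): no bracket -> illegal
(5,4): flips 1 -> legal
(5,5): flips 2 -> legal
B mobility = 3
-- W to move --
(0,1): no bracket -> illegal
(0,2): no bracket -> illegal
(0,3): no bracket -> illegal
(1,1): flips 1 -> legal
(1,3): flips 1 -> legal
(1,4): no bracket -> illegal
(2,1): no bracket -> illegal
(2,4): flips 1 -> legal
(2,5): no bracket -> illegal
(3,1): flips 1 -> legal
(3,5): flips 1 -> legal
(4,1): no bracket -> illegal
(4,2): no bracket -> illegal
(4,3): no bracket -> illegal
(4,5): no bracket -> illegal
W mobility = 5

Answer: B=3 W=5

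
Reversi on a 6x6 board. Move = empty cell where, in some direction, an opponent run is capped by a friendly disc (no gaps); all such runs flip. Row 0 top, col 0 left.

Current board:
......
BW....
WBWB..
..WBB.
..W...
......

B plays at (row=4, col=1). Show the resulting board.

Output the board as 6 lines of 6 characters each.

Answer: ......
BW....
WBWB..
..BBB.
.BW...
......

Derivation:
Place B at (4,1); scan 8 dirs for brackets.
Dir NW: first cell '.' (not opp) -> no flip
Dir N: first cell '.' (not opp) -> no flip
Dir NE: opp run (3,2) capped by B -> flip
Dir W: first cell '.' (not opp) -> no flip
Dir E: opp run (4,2), next='.' -> no flip
Dir SW: first cell '.' (not opp) -> no flip
Dir S: first cell '.' (not opp) -> no flip
Dir SE: first cell '.' (not opp) -> no flip
All flips: (3,2)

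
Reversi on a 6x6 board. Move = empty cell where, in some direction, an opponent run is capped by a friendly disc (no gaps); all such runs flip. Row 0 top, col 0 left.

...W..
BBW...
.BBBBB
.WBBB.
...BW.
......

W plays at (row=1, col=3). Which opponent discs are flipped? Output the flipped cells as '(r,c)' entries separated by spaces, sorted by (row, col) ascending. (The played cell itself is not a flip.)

Dir NW: first cell '.' (not opp) -> no flip
Dir N: first cell 'W' (not opp) -> no flip
Dir NE: first cell '.' (not opp) -> no flip
Dir W: first cell 'W' (not opp) -> no flip
Dir E: first cell '.' (not opp) -> no flip
Dir SW: opp run (2,2) capped by W -> flip
Dir S: opp run (2,3) (3,3) (4,3), next='.' -> no flip
Dir SE: opp run (2,4), next='.' -> no flip

Answer: (2,2)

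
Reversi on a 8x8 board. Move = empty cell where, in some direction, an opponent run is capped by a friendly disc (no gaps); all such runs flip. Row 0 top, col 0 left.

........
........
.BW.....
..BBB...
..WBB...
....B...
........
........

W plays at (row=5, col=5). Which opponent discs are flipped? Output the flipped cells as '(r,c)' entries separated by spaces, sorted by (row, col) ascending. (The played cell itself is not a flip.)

Answer: (3,3) (4,4)

Derivation:
Dir NW: opp run (4,4) (3,3) capped by W -> flip
Dir N: first cell '.' (not opp) -> no flip
Dir NE: first cell '.' (not opp) -> no flip
Dir W: opp run (5,4), next='.' -> no flip
Dir E: first cell '.' (not opp) -> no flip
Dir SW: first cell '.' (not opp) -> no flip
Dir S: first cell '.' (not opp) -> no flip
Dir SE: first cell '.' (not opp) -> no flip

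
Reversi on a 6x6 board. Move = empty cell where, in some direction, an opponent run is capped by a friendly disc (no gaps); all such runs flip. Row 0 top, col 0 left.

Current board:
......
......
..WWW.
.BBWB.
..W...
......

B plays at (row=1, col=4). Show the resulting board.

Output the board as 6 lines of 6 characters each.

Answer: ......
....B.
..WBB.
.BBWB.
..W...
......

Derivation:
Place B at (1,4); scan 8 dirs for brackets.
Dir NW: first cell '.' (not opp) -> no flip
Dir N: first cell '.' (not opp) -> no flip
Dir NE: first cell '.' (not opp) -> no flip
Dir W: first cell '.' (not opp) -> no flip
Dir E: first cell '.' (not opp) -> no flip
Dir SW: opp run (2,3) capped by B -> flip
Dir S: opp run (2,4) capped by B -> flip
Dir SE: first cell '.' (not opp) -> no flip
All flips: (2,3) (2,4)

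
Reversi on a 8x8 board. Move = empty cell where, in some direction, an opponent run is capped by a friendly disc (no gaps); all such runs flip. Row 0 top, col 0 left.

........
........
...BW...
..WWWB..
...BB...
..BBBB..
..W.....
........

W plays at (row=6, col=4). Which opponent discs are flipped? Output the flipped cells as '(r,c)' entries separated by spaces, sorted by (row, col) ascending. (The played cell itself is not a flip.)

Dir NW: opp run (5,3), next='.' -> no flip
Dir N: opp run (5,4) (4,4) capped by W -> flip
Dir NE: opp run (5,5), next='.' -> no flip
Dir W: first cell '.' (not opp) -> no flip
Dir E: first cell '.' (not opp) -> no flip
Dir SW: first cell '.' (not opp) -> no flip
Dir S: first cell '.' (not opp) -> no flip
Dir SE: first cell '.' (not opp) -> no flip

Answer: (4,4) (5,4)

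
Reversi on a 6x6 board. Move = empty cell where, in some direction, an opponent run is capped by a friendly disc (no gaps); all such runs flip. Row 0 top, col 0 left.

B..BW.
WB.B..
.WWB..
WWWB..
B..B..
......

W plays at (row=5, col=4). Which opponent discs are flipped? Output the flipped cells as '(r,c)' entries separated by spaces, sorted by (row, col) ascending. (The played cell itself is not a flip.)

Dir NW: opp run (4,3) capped by W -> flip
Dir N: first cell '.' (not opp) -> no flip
Dir NE: first cell '.' (not opp) -> no flip
Dir W: first cell '.' (not opp) -> no flip
Dir E: first cell '.' (not opp) -> no flip
Dir SW: edge -> no flip
Dir S: edge -> no flip
Dir SE: edge -> no flip

Answer: (4,3)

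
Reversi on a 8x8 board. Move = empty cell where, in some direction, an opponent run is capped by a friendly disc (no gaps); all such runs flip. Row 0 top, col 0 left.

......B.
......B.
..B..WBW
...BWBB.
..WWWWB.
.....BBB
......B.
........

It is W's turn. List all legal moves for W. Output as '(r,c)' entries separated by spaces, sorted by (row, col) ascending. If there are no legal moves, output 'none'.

(0,5): flips 1 -> legal
(0,7): flips 1 -> legal
(1,1): flips 2 -> legal
(1,2): no bracket -> illegal
(1,3): no bracket -> illegal
(1,5): no bracket -> illegal
(1,7): flips 2 -> legal
(2,1): no bracket -> illegal
(2,3): flips 1 -> legal
(2,4): flips 1 -> legal
(3,1): no bracket -> illegal
(3,2): flips 1 -> legal
(3,7): flips 2 -> legal
(4,7): flips 2 -> legal
(5,4): no bracket -> illegal
(6,4): no bracket -> illegal
(6,5): flips 1 -> legal
(6,7): flips 1 -> legal
(7,5): no bracket -> illegal
(7,6): no bracket -> illegal
(7,7): flips 2 -> legal

Answer: (0,5) (0,7) (1,1) (1,7) (2,3) (2,4) (3,2) (3,7) (4,7) (6,5) (6,7) (7,7)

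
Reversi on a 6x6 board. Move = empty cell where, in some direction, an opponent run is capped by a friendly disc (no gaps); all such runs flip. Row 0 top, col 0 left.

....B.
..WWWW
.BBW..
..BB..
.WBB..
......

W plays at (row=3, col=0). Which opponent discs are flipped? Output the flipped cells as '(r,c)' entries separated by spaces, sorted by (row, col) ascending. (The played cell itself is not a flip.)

Dir NW: edge -> no flip
Dir N: first cell '.' (not opp) -> no flip
Dir NE: opp run (2,1) capped by W -> flip
Dir W: edge -> no flip
Dir E: first cell '.' (not opp) -> no flip
Dir SW: edge -> no flip
Dir S: first cell '.' (not opp) -> no flip
Dir SE: first cell 'W' (not opp) -> no flip

Answer: (2,1)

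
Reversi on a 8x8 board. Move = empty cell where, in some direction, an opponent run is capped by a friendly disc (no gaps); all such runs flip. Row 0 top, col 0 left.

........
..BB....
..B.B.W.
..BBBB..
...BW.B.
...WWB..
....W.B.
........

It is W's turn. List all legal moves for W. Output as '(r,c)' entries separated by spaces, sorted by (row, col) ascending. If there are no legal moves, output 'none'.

Answer: (1,1) (1,4) (2,1) (2,3) (3,7) (4,2) (5,6) (7,7)

Derivation:
(0,1): no bracket -> illegal
(0,2): no bracket -> illegal
(0,3): no bracket -> illegal
(0,4): no bracket -> illegal
(1,1): flips 2 -> legal
(1,4): flips 2 -> legal
(1,5): no bracket -> illegal
(2,1): flips 2 -> legal
(2,3): flips 2 -> legal
(2,5): no bracket -> illegal
(3,1): no bracket -> illegal
(3,6): no bracket -> illegal
(3,7): flips 2 -> legal
(4,1): no bracket -> illegal
(4,2): flips 1 -> legal
(4,5): no bracket -> illegal
(4,7): no bracket -> illegal
(5,2): no bracket -> illegal
(5,6): flips 1 -> legal
(5,7): no bracket -> illegal
(6,5): no bracket -> illegal
(6,7): no bracket -> illegal
(7,5): no bracket -> illegal
(7,6): no bracket -> illegal
(7,7): flips 2 -> legal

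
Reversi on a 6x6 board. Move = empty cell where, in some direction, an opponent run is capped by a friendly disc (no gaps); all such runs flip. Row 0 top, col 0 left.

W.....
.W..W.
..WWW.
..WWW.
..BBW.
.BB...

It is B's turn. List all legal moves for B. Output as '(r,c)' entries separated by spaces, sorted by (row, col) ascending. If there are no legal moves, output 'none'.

(0,1): no bracket -> illegal
(0,2): no bracket -> illegal
(0,3): no bracket -> illegal
(0,4): no bracket -> illegal
(0,5): no bracket -> illegal
(1,0): no bracket -> illegal
(1,2): flips 2 -> legal
(1,3): flips 2 -> legal
(1,5): flips 2 -> legal
(2,0): no bracket -> illegal
(2,1): flips 1 -> legal
(2,5): flips 1 -> legal
(3,1): no bracket -> illegal
(3,5): no bracket -> illegal
(4,1): no bracket -> illegal
(4,5): flips 1 -> legal
(5,3): no bracket -> illegal
(5,4): no bracket -> illegal
(5,5): no bracket -> illegal

Answer: (1,2) (1,3) (1,5) (2,1) (2,5) (4,5)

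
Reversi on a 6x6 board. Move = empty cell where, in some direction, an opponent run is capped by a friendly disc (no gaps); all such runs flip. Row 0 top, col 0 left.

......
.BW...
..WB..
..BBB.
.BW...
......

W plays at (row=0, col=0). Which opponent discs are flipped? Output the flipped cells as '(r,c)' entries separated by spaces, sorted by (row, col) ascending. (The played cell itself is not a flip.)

Answer: (1,1)

Derivation:
Dir NW: edge -> no flip
Dir N: edge -> no flip
Dir NE: edge -> no flip
Dir W: edge -> no flip
Dir E: first cell '.' (not opp) -> no flip
Dir SW: edge -> no flip
Dir S: first cell '.' (not opp) -> no flip
Dir SE: opp run (1,1) capped by W -> flip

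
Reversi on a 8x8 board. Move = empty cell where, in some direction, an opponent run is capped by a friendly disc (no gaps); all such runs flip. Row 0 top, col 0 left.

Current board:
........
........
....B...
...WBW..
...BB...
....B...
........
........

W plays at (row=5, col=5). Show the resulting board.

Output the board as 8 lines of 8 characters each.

Answer: ........
........
....B...
...WBW..
...BW...
....BW..
........
........

Derivation:
Place W at (5,5); scan 8 dirs for brackets.
Dir NW: opp run (4,4) capped by W -> flip
Dir N: first cell '.' (not opp) -> no flip
Dir NE: first cell '.' (not opp) -> no flip
Dir W: opp run (5,4), next='.' -> no flip
Dir E: first cell '.' (not opp) -> no flip
Dir SW: first cell '.' (not opp) -> no flip
Dir S: first cell '.' (not opp) -> no flip
Dir SE: first cell '.' (not opp) -> no flip
All flips: (4,4)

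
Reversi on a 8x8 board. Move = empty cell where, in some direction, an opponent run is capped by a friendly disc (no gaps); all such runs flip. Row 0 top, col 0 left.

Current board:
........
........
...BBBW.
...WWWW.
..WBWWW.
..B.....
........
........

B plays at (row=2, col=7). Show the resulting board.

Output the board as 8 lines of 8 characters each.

Place B at (2,7); scan 8 dirs for brackets.
Dir NW: first cell '.' (not opp) -> no flip
Dir N: first cell '.' (not opp) -> no flip
Dir NE: edge -> no flip
Dir W: opp run (2,6) capped by B -> flip
Dir E: edge -> no flip
Dir SW: opp run (3,6) (4,5), next='.' -> no flip
Dir S: first cell '.' (not opp) -> no flip
Dir SE: edge -> no flip
All flips: (2,6)

Answer: ........
........
...BBBBB
...WWWW.
..WBWWW.
..B.....
........
........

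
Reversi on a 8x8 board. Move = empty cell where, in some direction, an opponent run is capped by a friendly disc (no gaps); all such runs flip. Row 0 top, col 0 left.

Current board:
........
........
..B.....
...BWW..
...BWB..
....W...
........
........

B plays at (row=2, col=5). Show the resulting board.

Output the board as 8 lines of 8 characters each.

Answer: ........
........
..B..B..
...BBB..
...BWB..
....W...
........
........

Derivation:
Place B at (2,5); scan 8 dirs for brackets.
Dir NW: first cell '.' (not opp) -> no flip
Dir N: first cell '.' (not opp) -> no flip
Dir NE: first cell '.' (not opp) -> no flip
Dir W: first cell '.' (not opp) -> no flip
Dir E: first cell '.' (not opp) -> no flip
Dir SW: opp run (3,4) capped by B -> flip
Dir S: opp run (3,5) capped by B -> flip
Dir SE: first cell '.' (not opp) -> no flip
All flips: (3,4) (3,5)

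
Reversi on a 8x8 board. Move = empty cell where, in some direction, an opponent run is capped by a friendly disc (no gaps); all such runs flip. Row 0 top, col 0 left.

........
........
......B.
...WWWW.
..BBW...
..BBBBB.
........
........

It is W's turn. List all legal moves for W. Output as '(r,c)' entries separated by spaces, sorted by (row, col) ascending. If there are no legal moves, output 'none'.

Answer: (1,6) (1,7) (4,1) (5,1) (6,1) (6,2) (6,3) (6,4) (6,6)

Derivation:
(1,5): no bracket -> illegal
(1,6): flips 1 -> legal
(1,7): flips 1 -> legal
(2,5): no bracket -> illegal
(2,7): no bracket -> illegal
(3,1): no bracket -> illegal
(3,2): no bracket -> illegal
(3,7): no bracket -> illegal
(4,1): flips 2 -> legal
(4,5): no bracket -> illegal
(4,6): no bracket -> illegal
(4,7): no bracket -> illegal
(5,1): flips 1 -> legal
(5,7): no bracket -> illegal
(6,1): flips 2 -> legal
(6,2): flips 1 -> legal
(6,3): flips 2 -> legal
(6,4): flips 1 -> legal
(6,5): no bracket -> illegal
(6,6): flips 1 -> legal
(6,7): no bracket -> illegal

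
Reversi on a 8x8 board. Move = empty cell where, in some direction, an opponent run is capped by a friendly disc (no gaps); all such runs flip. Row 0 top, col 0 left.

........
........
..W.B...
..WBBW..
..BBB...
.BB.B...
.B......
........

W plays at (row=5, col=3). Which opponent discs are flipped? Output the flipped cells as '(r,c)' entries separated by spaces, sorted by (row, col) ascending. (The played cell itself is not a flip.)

Dir NW: opp run (4,2), next='.' -> no flip
Dir N: opp run (4,3) (3,3), next='.' -> no flip
Dir NE: opp run (4,4) capped by W -> flip
Dir W: opp run (5,2) (5,1), next='.' -> no flip
Dir E: opp run (5,4), next='.' -> no flip
Dir SW: first cell '.' (not opp) -> no flip
Dir S: first cell '.' (not opp) -> no flip
Dir SE: first cell '.' (not opp) -> no flip

Answer: (4,4)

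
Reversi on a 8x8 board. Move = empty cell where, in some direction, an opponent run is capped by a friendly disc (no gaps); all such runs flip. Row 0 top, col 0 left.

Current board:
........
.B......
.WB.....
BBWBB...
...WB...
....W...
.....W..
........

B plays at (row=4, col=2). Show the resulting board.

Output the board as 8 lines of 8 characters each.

Place B at (4,2); scan 8 dirs for brackets.
Dir NW: first cell 'B' (not opp) -> no flip
Dir N: opp run (3,2) capped by B -> flip
Dir NE: first cell 'B' (not opp) -> no flip
Dir W: first cell '.' (not opp) -> no flip
Dir E: opp run (4,3) capped by B -> flip
Dir SW: first cell '.' (not opp) -> no flip
Dir S: first cell '.' (not opp) -> no flip
Dir SE: first cell '.' (not opp) -> no flip
All flips: (3,2) (4,3)

Answer: ........
.B......
.WB.....
BBBBB...
..BBB...
....W...
.....W..
........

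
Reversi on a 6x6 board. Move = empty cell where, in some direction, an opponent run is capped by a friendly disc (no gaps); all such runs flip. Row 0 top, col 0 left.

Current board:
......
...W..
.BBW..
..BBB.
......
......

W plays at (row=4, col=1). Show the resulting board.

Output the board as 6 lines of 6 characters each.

Answer: ......
...W..
.BBW..
..WBB.
.W....
......

Derivation:
Place W at (4,1); scan 8 dirs for brackets.
Dir NW: first cell '.' (not opp) -> no flip
Dir N: first cell '.' (not opp) -> no flip
Dir NE: opp run (3,2) capped by W -> flip
Dir W: first cell '.' (not opp) -> no flip
Dir E: first cell '.' (not opp) -> no flip
Dir SW: first cell '.' (not opp) -> no flip
Dir S: first cell '.' (not opp) -> no flip
Dir SE: first cell '.' (not opp) -> no flip
All flips: (3,2)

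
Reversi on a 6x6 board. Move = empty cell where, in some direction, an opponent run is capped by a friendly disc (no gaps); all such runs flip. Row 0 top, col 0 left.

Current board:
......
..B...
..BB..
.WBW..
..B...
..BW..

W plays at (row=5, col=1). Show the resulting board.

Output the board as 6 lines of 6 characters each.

Answer: ......
..B...
..BB..
.WBW..
..W...
.WWW..

Derivation:
Place W at (5,1); scan 8 dirs for brackets.
Dir NW: first cell '.' (not opp) -> no flip
Dir N: first cell '.' (not opp) -> no flip
Dir NE: opp run (4,2) capped by W -> flip
Dir W: first cell '.' (not opp) -> no flip
Dir E: opp run (5,2) capped by W -> flip
Dir SW: edge -> no flip
Dir S: edge -> no flip
Dir SE: edge -> no flip
All flips: (4,2) (5,2)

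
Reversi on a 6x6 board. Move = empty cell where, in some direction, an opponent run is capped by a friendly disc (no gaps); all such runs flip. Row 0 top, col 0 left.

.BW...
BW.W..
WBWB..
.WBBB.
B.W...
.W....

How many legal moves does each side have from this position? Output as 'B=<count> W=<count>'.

Answer: B=7 W=5

Derivation:
-- B to move --
(0,0): flips 2 -> legal
(0,3): flips 2 -> legal
(0,4): flips 3 -> legal
(1,2): flips 2 -> legal
(1,4): no bracket -> illegal
(2,4): no bracket -> illegal
(3,0): flips 2 -> legal
(4,1): flips 1 -> legal
(4,3): no bracket -> illegal
(5,0): no bracket -> illegal
(5,2): flips 1 -> legal
(5,3): no bracket -> illegal
B mobility = 7
-- W to move --
(0,0): flips 2 -> legal
(1,2): no bracket -> illegal
(1,4): no bracket -> illegal
(2,4): flips 2 -> legal
(2,5): no bracket -> illegal
(3,0): no bracket -> illegal
(3,5): flips 3 -> legal
(4,1): no bracket -> illegal
(4,3): flips 2 -> legal
(4,4): flips 1 -> legal
(4,5): no bracket -> illegal
(5,0): no bracket -> illegal
W mobility = 5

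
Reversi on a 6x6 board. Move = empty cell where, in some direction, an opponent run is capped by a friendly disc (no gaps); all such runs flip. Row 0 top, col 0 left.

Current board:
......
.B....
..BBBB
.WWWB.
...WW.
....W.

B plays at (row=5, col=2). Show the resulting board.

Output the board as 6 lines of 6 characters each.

Answer: ......
.B....
..BBBB
.WWWB.
...BW.
..B.W.

Derivation:
Place B at (5,2); scan 8 dirs for brackets.
Dir NW: first cell '.' (not opp) -> no flip
Dir N: first cell '.' (not opp) -> no flip
Dir NE: opp run (4,3) capped by B -> flip
Dir W: first cell '.' (not opp) -> no flip
Dir E: first cell '.' (not opp) -> no flip
Dir SW: edge -> no flip
Dir S: edge -> no flip
Dir SE: edge -> no flip
All flips: (4,3)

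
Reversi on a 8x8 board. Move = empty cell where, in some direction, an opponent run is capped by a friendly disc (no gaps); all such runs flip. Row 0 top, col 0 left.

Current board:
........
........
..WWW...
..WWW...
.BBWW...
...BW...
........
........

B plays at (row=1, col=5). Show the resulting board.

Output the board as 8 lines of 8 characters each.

Place B at (1,5); scan 8 dirs for brackets.
Dir NW: first cell '.' (not opp) -> no flip
Dir N: first cell '.' (not opp) -> no flip
Dir NE: first cell '.' (not opp) -> no flip
Dir W: first cell '.' (not opp) -> no flip
Dir E: first cell '.' (not opp) -> no flip
Dir SW: opp run (2,4) (3,3) capped by B -> flip
Dir S: first cell '.' (not opp) -> no flip
Dir SE: first cell '.' (not opp) -> no flip
All flips: (2,4) (3,3)

Answer: ........
.....B..
..WWB...
..WBW...
.BBWW...
...BW...
........
........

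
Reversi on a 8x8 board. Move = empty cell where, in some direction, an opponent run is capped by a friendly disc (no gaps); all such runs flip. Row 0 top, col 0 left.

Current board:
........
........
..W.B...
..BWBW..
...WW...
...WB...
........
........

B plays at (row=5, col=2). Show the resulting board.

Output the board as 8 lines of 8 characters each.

Answer: ........
........
..W.B...
..BWBW..
...BW...
..BBB...
........
........

Derivation:
Place B at (5,2); scan 8 dirs for brackets.
Dir NW: first cell '.' (not opp) -> no flip
Dir N: first cell '.' (not opp) -> no flip
Dir NE: opp run (4,3) capped by B -> flip
Dir W: first cell '.' (not opp) -> no flip
Dir E: opp run (5,3) capped by B -> flip
Dir SW: first cell '.' (not opp) -> no flip
Dir S: first cell '.' (not opp) -> no flip
Dir SE: first cell '.' (not opp) -> no flip
All flips: (4,3) (5,3)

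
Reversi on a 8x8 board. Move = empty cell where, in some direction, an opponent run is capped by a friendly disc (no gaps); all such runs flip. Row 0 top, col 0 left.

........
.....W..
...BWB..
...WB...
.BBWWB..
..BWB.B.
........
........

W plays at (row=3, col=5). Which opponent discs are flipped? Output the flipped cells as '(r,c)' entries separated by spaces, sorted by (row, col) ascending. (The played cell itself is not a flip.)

Answer: (2,5) (3,4)

Derivation:
Dir NW: first cell 'W' (not opp) -> no flip
Dir N: opp run (2,5) capped by W -> flip
Dir NE: first cell '.' (not opp) -> no flip
Dir W: opp run (3,4) capped by W -> flip
Dir E: first cell '.' (not opp) -> no flip
Dir SW: first cell 'W' (not opp) -> no flip
Dir S: opp run (4,5), next='.' -> no flip
Dir SE: first cell '.' (not opp) -> no flip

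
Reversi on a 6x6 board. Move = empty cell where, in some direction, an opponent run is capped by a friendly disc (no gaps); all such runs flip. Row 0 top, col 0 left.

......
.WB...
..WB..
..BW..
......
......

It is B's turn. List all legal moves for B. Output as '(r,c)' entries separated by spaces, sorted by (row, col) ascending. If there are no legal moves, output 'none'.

(0,0): no bracket -> illegal
(0,1): no bracket -> illegal
(0,2): no bracket -> illegal
(1,0): flips 1 -> legal
(1,3): no bracket -> illegal
(2,0): no bracket -> illegal
(2,1): flips 1 -> legal
(2,4): no bracket -> illegal
(3,1): no bracket -> illegal
(3,4): flips 1 -> legal
(4,2): no bracket -> illegal
(4,3): flips 1 -> legal
(4,4): no bracket -> illegal

Answer: (1,0) (2,1) (3,4) (4,3)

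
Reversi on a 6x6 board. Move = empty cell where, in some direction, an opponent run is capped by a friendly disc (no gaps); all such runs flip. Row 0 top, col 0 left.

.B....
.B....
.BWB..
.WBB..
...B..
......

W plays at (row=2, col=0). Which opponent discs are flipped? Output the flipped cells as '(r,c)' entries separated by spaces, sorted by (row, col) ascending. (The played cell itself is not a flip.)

Dir NW: edge -> no flip
Dir N: first cell '.' (not opp) -> no flip
Dir NE: opp run (1,1), next='.' -> no flip
Dir W: edge -> no flip
Dir E: opp run (2,1) capped by W -> flip
Dir SW: edge -> no flip
Dir S: first cell '.' (not opp) -> no flip
Dir SE: first cell 'W' (not opp) -> no flip

Answer: (2,1)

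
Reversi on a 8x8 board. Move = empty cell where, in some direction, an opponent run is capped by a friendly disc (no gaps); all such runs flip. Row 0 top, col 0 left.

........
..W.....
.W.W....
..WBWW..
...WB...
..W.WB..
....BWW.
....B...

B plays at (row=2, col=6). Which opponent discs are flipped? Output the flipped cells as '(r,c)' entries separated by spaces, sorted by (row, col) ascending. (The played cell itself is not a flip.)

Dir NW: first cell '.' (not opp) -> no flip
Dir N: first cell '.' (not opp) -> no flip
Dir NE: first cell '.' (not opp) -> no flip
Dir W: first cell '.' (not opp) -> no flip
Dir E: first cell '.' (not opp) -> no flip
Dir SW: opp run (3,5) capped by B -> flip
Dir S: first cell '.' (not opp) -> no flip
Dir SE: first cell '.' (not opp) -> no flip

Answer: (3,5)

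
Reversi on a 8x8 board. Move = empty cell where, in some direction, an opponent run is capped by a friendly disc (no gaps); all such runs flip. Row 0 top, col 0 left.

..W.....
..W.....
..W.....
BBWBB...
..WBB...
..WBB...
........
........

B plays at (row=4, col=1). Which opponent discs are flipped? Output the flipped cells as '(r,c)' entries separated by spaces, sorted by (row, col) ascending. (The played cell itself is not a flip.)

Dir NW: first cell 'B' (not opp) -> no flip
Dir N: first cell 'B' (not opp) -> no flip
Dir NE: opp run (3,2), next='.' -> no flip
Dir W: first cell '.' (not opp) -> no flip
Dir E: opp run (4,2) capped by B -> flip
Dir SW: first cell '.' (not opp) -> no flip
Dir S: first cell '.' (not opp) -> no flip
Dir SE: opp run (5,2), next='.' -> no flip

Answer: (4,2)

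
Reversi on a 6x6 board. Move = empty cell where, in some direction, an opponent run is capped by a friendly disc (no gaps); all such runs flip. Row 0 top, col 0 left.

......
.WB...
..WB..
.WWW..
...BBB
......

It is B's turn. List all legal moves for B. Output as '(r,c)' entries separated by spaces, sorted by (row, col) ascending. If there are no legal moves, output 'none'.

(0,0): flips 3 -> legal
(0,1): no bracket -> illegal
(0,2): no bracket -> illegal
(1,0): flips 1 -> legal
(1,3): no bracket -> illegal
(2,0): no bracket -> illegal
(2,1): flips 2 -> legal
(2,4): no bracket -> illegal
(3,0): no bracket -> illegal
(3,4): no bracket -> illegal
(4,0): no bracket -> illegal
(4,1): flips 1 -> legal
(4,2): flips 2 -> legal

Answer: (0,0) (1,0) (2,1) (4,1) (4,2)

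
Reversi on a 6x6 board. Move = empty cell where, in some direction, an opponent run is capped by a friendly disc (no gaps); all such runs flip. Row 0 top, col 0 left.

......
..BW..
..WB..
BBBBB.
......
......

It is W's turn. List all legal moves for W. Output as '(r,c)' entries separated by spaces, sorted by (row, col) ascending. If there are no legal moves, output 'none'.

(0,1): no bracket -> illegal
(0,2): flips 1 -> legal
(0,3): no bracket -> illegal
(1,1): flips 1 -> legal
(1,4): no bracket -> illegal
(2,0): no bracket -> illegal
(2,1): no bracket -> illegal
(2,4): flips 1 -> legal
(2,5): no bracket -> illegal
(3,5): no bracket -> illegal
(4,0): flips 1 -> legal
(4,1): no bracket -> illegal
(4,2): flips 1 -> legal
(4,3): flips 2 -> legal
(4,4): flips 1 -> legal
(4,5): no bracket -> illegal

Answer: (0,2) (1,1) (2,4) (4,0) (4,2) (4,3) (4,4)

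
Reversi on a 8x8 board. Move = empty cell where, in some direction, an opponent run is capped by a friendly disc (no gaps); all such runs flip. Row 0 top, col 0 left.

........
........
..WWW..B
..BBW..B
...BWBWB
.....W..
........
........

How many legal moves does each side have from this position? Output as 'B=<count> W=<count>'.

Answer: B=10 W=7

Derivation:
-- B to move --
(1,1): flips 1 -> legal
(1,2): flips 3 -> legal
(1,3): flips 1 -> legal
(1,4): flips 1 -> legal
(1,5): flips 1 -> legal
(2,1): no bracket -> illegal
(2,5): flips 1 -> legal
(3,1): no bracket -> illegal
(3,5): flips 1 -> legal
(3,6): no bracket -> illegal
(5,3): no bracket -> illegal
(5,4): no bracket -> illegal
(5,6): no bracket -> illegal
(5,7): no bracket -> illegal
(6,4): flips 2 -> legal
(6,5): flips 1 -> legal
(6,6): flips 2 -> legal
B mobility = 10
-- W to move --
(1,6): no bracket -> illegal
(1,7): no bracket -> illegal
(2,1): no bracket -> illegal
(2,6): no bracket -> illegal
(3,1): flips 2 -> legal
(3,5): flips 1 -> legal
(3,6): no bracket -> illegal
(4,1): flips 1 -> legal
(4,2): flips 3 -> legal
(5,2): flips 1 -> legal
(5,3): flips 2 -> legal
(5,4): no bracket -> illegal
(5,6): flips 1 -> legal
(5,7): no bracket -> illegal
W mobility = 7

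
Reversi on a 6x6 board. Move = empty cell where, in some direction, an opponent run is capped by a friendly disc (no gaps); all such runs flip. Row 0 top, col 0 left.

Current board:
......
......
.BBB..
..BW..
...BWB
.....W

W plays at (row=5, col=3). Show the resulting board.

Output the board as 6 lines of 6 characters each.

Answer: ......
......
.BBB..
..BW..
...WWB
...W.W

Derivation:
Place W at (5,3); scan 8 dirs for brackets.
Dir NW: first cell '.' (not opp) -> no flip
Dir N: opp run (4,3) capped by W -> flip
Dir NE: first cell 'W' (not opp) -> no flip
Dir W: first cell '.' (not opp) -> no flip
Dir E: first cell '.' (not opp) -> no flip
Dir SW: edge -> no flip
Dir S: edge -> no flip
Dir SE: edge -> no flip
All flips: (4,3)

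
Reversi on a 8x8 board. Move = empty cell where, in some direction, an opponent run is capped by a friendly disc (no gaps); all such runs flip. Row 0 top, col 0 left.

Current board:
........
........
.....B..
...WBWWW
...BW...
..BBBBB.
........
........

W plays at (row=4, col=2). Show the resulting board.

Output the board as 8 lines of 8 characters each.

Answer: ........
........
.....B..
...WBWWW
..WWW...
..BBBBB.
........
........

Derivation:
Place W at (4,2); scan 8 dirs for brackets.
Dir NW: first cell '.' (not opp) -> no flip
Dir N: first cell '.' (not opp) -> no flip
Dir NE: first cell 'W' (not opp) -> no flip
Dir W: first cell '.' (not opp) -> no flip
Dir E: opp run (4,3) capped by W -> flip
Dir SW: first cell '.' (not opp) -> no flip
Dir S: opp run (5,2), next='.' -> no flip
Dir SE: opp run (5,3), next='.' -> no flip
All flips: (4,3)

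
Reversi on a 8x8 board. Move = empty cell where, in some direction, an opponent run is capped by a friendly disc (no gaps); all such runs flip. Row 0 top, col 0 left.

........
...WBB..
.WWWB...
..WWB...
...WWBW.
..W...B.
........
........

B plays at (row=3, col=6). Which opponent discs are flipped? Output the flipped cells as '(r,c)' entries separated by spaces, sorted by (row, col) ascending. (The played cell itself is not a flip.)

Dir NW: first cell '.' (not opp) -> no flip
Dir N: first cell '.' (not opp) -> no flip
Dir NE: first cell '.' (not opp) -> no flip
Dir W: first cell '.' (not opp) -> no flip
Dir E: first cell '.' (not opp) -> no flip
Dir SW: first cell 'B' (not opp) -> no flip
Dir S: opp run (4,6) capped by B -> flip
Dir SE: first cell '.' (not opp) -> no flip

Answer: (4,6)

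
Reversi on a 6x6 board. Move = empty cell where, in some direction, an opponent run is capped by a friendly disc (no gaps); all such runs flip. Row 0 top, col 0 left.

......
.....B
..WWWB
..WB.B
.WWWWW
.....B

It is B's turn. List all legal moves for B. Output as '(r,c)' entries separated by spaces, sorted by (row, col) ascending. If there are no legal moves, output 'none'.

(1,1): flips 1 -> legal
(1,2): no bracket -> illegal
(1,3): flips 2 -> legal
(1,4): no bracket -> illegal
(2,1): flips 3 -> legal
(3,0): no bracket -> illegal
(3,1): flips 1 -> legal
(3,4): no bracket -> illegal
(4,0): no bracket -> illegal
(5,0): no bracket -> illegal
(5,1): flips 1 -> legal
(5,2): no bracket -> illegal
(5,3): flips 2 -> legal
(5,4): no bracket -> illegal

Answer: (1,1) (1,3) (2,1) (3,1) (5,1) (5,3)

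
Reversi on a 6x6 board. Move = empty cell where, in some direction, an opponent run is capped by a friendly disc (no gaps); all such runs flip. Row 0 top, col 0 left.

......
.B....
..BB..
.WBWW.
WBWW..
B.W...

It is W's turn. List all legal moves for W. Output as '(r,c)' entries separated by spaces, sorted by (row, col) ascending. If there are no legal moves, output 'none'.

(0,0): flips 2 -> legal
(0,1): no bracket -> illegal
(0,2): no bracket -> illegal
(1,0): no bracket -> illegal
(1,2): flips 3 -> legal
(1,3): flips 2 -> legal
(1,4): no bracket -> illegal
(2,0): no bracket -> illegal
(2,1): flips 1 -> legal
(2,4): no bracket -> illegal
(3,0): flips 1 -> legal
(5,1): flips 1 -> legal

Answer: (0,0) (1,2) (1,3) (2,1) (3,0) (5,1)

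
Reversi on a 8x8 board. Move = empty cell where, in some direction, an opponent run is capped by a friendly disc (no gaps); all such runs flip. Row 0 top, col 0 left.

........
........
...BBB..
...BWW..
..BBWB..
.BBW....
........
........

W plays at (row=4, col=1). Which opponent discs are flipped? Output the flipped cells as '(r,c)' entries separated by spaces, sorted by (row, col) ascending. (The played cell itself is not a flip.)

Dir NW: first cell '.' (not opp) -> no flip
Dir N: first cell '.' (not opp) -> no flip
Dir NE: first cell '.' (not opp) -> no flip
Dir W: first cell '.' (not opp) -> no flip
Dir E: opp run (4,2) (4,3) capped by W -> flip
Dir SW: first cell '.' (not opp) -> no flip
Dir S: opp run (5,1), next='.' -> no flip
Dir SE: opp run (5,2), next='.' -> no flip

Answer: (4,2) (4,3)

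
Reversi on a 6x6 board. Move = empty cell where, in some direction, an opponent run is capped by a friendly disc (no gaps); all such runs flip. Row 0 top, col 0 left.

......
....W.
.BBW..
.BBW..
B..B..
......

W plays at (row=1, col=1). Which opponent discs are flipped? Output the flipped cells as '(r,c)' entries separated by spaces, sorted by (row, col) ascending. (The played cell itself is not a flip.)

Dir NW: first cell '.' (not opp) -> no flip
Dir N: first cell '.' (not opp) -> no flip
Dir NE: first cell '.' (not opp) -> no flip
Dir W: first cell '.' (not opp) -> no flip
Dir E: first cell '.' (not opp) -> no flip
Dir SW: first cell '.' (not opp) -> no flip
Dir S: opp run (2,1) (3,1), next='.' -> no flip
Dir SE: opp run (2,2) capped by W -> flip

Answer: (2,2)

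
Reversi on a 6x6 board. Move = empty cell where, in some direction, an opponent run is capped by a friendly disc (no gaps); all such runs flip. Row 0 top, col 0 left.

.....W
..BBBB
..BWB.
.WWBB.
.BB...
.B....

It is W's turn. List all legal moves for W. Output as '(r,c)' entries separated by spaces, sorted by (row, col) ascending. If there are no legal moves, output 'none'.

Answer: (0,1) (0,2) (0,3) (0,4) (2,1) (2,5) (3,5) (4,3) (4,5) (5,0) (5,2) (5,3)

Derivation:
(0,1): flips 1 -> legal
(0,2): flips 2 -> legal
(0,3): flips 1 -> legal
(0,4): flips 2 -> legal
(1,1): no bracket -> illegal
(2,1): flips 1 -> legal
(2,5): flips 2 -> legal
(3,0): no bracket -> illegal
(3,5): flips 2 -> legal
(4,0): no bracket -> illegal
(4,3): flips 1 -> legal
(4,4): no bracket -> illegal
(4,5): flips 1 -> legal
(5,0): flips 1 -> legal
(5,2): flips 1 -> legal
(5,3): flips 1 -> legal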